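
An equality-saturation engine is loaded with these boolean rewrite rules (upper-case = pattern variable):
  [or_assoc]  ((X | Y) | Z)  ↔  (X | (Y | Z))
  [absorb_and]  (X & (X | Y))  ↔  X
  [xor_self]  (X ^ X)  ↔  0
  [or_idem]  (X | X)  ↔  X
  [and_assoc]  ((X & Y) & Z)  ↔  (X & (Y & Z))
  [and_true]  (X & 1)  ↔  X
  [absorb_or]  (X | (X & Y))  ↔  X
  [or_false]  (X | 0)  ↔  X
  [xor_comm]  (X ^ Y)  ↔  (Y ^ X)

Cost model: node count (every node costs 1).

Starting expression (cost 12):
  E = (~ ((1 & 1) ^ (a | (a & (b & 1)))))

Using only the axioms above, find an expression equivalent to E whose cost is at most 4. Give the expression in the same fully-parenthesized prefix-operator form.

(~ (1 ^ a))   [cost 4]

(1) (1 & 1)  =[and_true →]=  1    ⊢ (~ (1 ^ (a | (a & (b & 1)))))
(2) (b & 1)  =[and_true →]=  b    ⊢ (~ (1 ^ (a | (a & b))))
(3) (a | (a & b))  =[absorb_or →]=  a    ⊢ cost 4, within 4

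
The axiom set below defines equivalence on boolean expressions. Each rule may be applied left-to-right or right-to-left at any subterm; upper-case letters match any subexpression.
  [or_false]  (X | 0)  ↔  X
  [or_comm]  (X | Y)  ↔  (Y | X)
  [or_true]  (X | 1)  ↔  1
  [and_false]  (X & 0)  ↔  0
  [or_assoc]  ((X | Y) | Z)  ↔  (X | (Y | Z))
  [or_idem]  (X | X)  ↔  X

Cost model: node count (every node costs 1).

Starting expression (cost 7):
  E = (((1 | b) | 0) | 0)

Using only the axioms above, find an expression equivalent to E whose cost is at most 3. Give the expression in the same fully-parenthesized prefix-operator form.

(1 | 0)   [cost 3]

1. [or_assoc →] (((1 | b) | 0) | 0)  →  ((1 | b) | (0 | 0))
2. [or_comm →] (1 | b)  →  (b | 1);  E = ((b | 1) | (0 | 0))
3. [or_false →] (0 | 0)  →  0;  E = ((b | 1) | 0)
4. [or_true →] (b | 1)  →  1;  cost 3 ≤ 3, done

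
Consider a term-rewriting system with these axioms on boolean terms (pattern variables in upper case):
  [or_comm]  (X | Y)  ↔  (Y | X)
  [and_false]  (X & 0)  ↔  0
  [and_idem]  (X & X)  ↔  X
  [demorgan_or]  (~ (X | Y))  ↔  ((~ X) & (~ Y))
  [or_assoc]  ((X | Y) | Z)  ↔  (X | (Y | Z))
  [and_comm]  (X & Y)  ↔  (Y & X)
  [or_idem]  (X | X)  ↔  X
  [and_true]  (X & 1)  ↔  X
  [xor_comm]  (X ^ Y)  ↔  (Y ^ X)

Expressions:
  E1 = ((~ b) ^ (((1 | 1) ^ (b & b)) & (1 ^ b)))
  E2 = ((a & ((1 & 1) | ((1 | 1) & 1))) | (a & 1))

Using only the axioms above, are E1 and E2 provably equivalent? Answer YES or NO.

NO

Every axiom is a valid identity, so a rewrite proof would force E1 and E2 to agree under every assignment.
At a=1, b=0: E1 = 0 but E2 = 1; they differ, so no derivation exists.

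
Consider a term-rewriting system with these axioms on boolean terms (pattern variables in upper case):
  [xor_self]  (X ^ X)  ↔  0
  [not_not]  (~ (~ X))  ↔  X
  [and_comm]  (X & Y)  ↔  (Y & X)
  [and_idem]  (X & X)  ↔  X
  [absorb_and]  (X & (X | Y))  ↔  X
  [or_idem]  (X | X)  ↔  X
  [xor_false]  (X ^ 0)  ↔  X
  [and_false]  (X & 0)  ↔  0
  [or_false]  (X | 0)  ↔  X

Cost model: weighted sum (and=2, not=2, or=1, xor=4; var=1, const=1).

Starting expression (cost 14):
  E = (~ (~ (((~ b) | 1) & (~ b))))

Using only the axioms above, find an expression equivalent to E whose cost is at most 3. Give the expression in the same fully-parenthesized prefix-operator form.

(~ b)   [cost 3]

step 1: and_comm (→) rewrites (((~ b) | 1) & (~ b)) into ((~ b) & ((~ b) | 1)), now (~ (~ ((~ b) & ((~ b) | 1))))
step 2: absorb_and (→) rewrites ((~ b) & ((~ b) | 1)) into (~ b), now (~ (~ (~ b)))
step 3: not_not (→) rewrites (~ (~ (~ b))) into (~ b), reaching cost 3 (bound 3)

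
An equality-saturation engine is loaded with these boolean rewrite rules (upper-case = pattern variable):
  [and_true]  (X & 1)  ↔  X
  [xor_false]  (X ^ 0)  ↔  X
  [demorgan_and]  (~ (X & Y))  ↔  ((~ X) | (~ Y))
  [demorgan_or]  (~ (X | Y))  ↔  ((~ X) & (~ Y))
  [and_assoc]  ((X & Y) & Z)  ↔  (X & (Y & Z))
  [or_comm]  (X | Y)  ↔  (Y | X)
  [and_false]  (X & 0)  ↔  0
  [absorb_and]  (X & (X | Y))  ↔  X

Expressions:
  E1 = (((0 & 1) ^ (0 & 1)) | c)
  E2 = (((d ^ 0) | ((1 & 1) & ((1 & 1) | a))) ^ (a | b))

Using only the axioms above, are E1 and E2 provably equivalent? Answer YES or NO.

Every axiom is a valid identity, so a rewrite proof would force E1 and E2 to agree under every assignment.
At a=0, b=0, c=0, d=0: E1 = 0 but E2 = 1; they differ, so no derivation exists.

NO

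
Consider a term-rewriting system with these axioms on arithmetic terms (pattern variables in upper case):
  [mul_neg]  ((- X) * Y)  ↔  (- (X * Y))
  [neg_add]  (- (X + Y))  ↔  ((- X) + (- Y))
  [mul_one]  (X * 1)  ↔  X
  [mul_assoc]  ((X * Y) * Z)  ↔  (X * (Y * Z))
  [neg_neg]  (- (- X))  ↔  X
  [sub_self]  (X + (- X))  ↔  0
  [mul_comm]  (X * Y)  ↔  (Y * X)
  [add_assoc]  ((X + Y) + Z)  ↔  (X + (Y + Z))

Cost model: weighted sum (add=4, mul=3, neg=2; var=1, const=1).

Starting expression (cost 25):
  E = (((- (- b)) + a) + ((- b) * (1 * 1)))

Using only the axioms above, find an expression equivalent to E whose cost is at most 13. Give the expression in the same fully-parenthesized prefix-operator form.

((b + a) + (- b))   [cost 13]

1. [neg_neg →] (- (- b))  →  b;  E = ((b + a) + ((- b) * (1 * 1)))
2. [mul_one →] (1 * 1)  →  1;  E = ((b + a) + ((- b) * 1))
3. [mul_one →] ((- b) * 1)  →  (- b);  cost 13 ≤ 13, done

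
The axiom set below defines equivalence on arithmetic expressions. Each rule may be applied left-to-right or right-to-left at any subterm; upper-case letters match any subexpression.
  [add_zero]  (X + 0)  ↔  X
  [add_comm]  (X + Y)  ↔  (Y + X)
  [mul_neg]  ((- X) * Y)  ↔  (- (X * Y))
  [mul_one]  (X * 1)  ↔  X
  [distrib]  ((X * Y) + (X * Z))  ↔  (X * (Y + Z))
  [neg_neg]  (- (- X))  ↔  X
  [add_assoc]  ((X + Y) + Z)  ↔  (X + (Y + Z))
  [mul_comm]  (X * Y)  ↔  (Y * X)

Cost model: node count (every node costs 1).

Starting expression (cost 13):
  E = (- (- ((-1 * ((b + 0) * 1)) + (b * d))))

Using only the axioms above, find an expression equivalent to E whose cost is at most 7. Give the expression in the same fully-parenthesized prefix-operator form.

((-1 * b) + (b * d))   [cost 7]

step 1: add_zero (→) rewrites (b + 0) into b, now (- (- ((-1 * (b * 1)) + (b * d))))
step 2: mul_one (→) rewrites (b * 1) into b, now (- (- ((-1 * b) + (b * d))))
step 3: neg_neg (→) rewrites (- (- ((-1 * b) + (b * d)))) into ((-1 * b) + (b * d)), reaching cost 7 (bound 7)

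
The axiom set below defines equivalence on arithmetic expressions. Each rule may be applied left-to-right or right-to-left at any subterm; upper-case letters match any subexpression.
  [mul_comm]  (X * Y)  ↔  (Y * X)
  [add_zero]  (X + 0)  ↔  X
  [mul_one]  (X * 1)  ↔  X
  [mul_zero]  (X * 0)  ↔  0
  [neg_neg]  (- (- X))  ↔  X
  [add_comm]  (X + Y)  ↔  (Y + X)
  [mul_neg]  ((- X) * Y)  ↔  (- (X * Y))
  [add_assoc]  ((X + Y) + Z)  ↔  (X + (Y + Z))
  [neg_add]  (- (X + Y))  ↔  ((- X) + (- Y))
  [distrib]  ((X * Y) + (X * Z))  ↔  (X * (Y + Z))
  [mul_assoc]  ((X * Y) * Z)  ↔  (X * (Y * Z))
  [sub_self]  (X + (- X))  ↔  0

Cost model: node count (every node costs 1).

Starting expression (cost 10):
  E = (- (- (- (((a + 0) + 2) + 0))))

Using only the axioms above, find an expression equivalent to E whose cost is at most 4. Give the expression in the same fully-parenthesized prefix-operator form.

1. [neg_neg →] (- (- (((a + 0) + 2) + 0)))  →  (((a + 0) + 2) + 0);  E = (- (((a + 0) + 2) + 0))
2. [add_zero →] (((a + 0) + 2) + 0)  →  ((a + 0) + 2);  E = (- ((a + 0) + 2))
3. [add_zero →] (a + 0)  →  a;  cost 4 ≤ 4, done

(- (a + 2))   [cost 4]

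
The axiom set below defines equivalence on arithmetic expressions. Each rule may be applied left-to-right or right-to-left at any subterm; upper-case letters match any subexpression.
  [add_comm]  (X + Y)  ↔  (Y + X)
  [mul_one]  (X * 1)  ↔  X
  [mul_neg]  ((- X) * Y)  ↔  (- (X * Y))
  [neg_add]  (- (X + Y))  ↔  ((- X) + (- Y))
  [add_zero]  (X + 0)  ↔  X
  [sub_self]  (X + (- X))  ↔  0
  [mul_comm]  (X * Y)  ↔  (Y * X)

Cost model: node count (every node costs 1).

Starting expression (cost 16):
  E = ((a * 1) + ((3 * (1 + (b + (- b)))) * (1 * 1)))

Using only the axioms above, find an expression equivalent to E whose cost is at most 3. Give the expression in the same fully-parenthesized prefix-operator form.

(a + 3)   [cost 3]

step 1: sub_self (→) rewrites (b + (- b)) into 0, now ((a * 1) + ((3 * (1 + 0)) * (1 * 1)))
step 2: mul_one (→) rewrites (1 * 1) into 1, now ((a * 1) + ((3 * (1 + 0)) * 1))
step 3: add_zero (→) rewrites (1 + 0) into 1, now ((a * 1) + ((3 * 1) * 1))
step 4: mul_one (→) rewrites (3 * 1) into 3, now ((a * 1) + (3 * 1))
step 5: mul_one (→) rewrites (a * 1) into a, now (a + (3 * 1))
step 6: mul_one (→) rewrites (3 * 1) into 3, reaching cost 3 (bound 3)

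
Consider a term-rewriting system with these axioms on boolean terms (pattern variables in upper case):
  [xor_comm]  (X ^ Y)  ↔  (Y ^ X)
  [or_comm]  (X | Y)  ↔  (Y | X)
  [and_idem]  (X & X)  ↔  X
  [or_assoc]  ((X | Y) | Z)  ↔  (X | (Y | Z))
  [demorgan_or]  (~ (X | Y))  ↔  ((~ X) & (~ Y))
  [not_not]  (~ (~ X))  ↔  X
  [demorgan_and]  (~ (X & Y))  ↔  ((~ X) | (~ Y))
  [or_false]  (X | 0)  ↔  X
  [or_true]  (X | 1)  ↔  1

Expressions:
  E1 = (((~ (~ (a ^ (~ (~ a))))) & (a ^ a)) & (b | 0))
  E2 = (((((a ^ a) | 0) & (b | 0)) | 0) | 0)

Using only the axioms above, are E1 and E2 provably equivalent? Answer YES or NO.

1. [not_not →] (~ (~ a))  →  a;  E1 = (((~ (~ (a ^ a))) & (a ^ a)) & (b | 0))
2. [not_not →] (~ (~ (a ^ a)))  →  (a ^ a);  E1 = (((a ^ a) & (a ^ a)) & (b | 0))
3. [and_idem →] ((a ^ a) & (a ^ a))  →  (a ^ a);  E1 = ((a ^ a) & (b | 0))
4. [or_false ←] ((a ^ a) & (b | 0))  →  (((a ^ a) & (b | 0)) | 0)
5. [or_false ←] (a ^ a)  →  ((a ^ a) | 0);  E1 = ((((a ^ a) | 0) & (b | 0)) | 0)
6. [or_false ←] (((a ^ a) | 0) & (b | 0))  →  ((((a ^ a) | 0) & (b | 0)) | 0);  this is E2

YES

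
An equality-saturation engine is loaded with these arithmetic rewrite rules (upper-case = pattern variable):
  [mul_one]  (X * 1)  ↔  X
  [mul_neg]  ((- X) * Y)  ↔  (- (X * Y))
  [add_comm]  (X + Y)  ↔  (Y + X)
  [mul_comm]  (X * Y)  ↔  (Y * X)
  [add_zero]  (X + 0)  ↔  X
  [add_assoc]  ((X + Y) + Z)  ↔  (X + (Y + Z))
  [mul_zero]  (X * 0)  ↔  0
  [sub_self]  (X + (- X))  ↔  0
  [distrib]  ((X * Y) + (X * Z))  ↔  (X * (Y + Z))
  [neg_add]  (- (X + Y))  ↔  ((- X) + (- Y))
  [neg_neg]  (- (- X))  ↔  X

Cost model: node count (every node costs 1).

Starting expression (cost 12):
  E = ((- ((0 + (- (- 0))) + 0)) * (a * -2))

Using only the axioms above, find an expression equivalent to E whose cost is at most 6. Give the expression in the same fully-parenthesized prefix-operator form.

(1) (- (- 0))  =[neg_neg →]=  0    ⊢ ((- ((0 + 0) + 0)) * (a * -2))
(2) ((0 + 0) + 0)  =[add_zero →]=  (0 + 0)    ⊢ ((- (0 + 0)) * (a * -2))
(3) (0 + 0)  =[add_zero →]=  0    ⊢ cost 6, within 6

((- 0) * (a * -2))   [cost 6]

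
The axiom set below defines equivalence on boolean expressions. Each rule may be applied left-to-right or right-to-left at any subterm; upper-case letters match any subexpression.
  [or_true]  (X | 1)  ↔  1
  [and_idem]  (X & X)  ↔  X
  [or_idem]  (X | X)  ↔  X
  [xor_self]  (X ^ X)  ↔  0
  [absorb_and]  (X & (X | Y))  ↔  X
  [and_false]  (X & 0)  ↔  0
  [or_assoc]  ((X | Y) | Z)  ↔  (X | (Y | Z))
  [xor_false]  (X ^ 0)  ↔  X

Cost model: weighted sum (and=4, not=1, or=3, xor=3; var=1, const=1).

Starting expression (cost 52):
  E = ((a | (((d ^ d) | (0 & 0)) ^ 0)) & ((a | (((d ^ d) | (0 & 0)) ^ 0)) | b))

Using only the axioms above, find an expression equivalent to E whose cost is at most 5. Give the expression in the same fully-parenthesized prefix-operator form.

(a | 0)   [cost 5]

1. [absorb_and →] ((a | (((d ^ d) | (0 & 0)) ^ 0)) & ((a | (((d ^ d) | (0 & 0)) ^ 0)) | b))  →  (a | (((d ^ d) | (0 & 0)) ^ 0))
2. [xor_self →] (d ^ d)  →  0;  E = (a | ((0 | (0 & 0)) ^ 0))
3. [and_false →] (0 & 0)  →  0;  E = (a | ((0 | 0) ^ 0))
4. [or_idem →] (0 | 0)  →  0;  E = (a | (0 ^ 0))
5. [xor_self →] (0 ^ 0)  →  0;  cost 5 ≤ 5, done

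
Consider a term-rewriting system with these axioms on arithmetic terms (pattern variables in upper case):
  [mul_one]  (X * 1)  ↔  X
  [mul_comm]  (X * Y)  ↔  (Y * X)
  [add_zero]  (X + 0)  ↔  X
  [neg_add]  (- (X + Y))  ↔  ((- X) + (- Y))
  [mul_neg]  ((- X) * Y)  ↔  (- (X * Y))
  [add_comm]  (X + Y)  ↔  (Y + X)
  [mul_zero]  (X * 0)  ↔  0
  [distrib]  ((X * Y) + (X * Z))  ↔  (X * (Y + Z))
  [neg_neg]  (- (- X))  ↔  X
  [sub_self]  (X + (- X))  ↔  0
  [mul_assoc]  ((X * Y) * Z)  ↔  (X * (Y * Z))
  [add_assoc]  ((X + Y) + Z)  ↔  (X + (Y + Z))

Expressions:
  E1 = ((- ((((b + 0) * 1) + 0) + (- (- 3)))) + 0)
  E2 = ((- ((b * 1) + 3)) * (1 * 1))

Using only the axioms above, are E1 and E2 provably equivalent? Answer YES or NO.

YES

(1) (b + 0)  =[add_zero →]=  b    ⊢ ((- (((b * 1) + 0) + (- (- 3)))) + 0)
(2) (- (- 3))  =[neg_neg →]=  3    ⊢ ((- (((b * 1) + 0) + 3)) + 0)
(3) (b * 1)  =[mul_one →]=  b    ⊢ ((- ((b + 0) + 3)) + 0)
(4) ((- ((b + 0) + 3)) + 0)  =[add_zero →]=  (- ((b + 0) + 3))
(5) (b + 0)  =[add_zero →]=  b    ⊢ (- (b + 3))
(6) b  =[mul_one ←]=  (b * 1)    ⊢ (- ((b * 1) + 3))
(7) (- ((b * 1) + 3))  =[mul_one ←]=  ((- ((b * 1) + 3)) * 1)
(8) 1  =[mul_one ←]=  (1 * 1)    ⊢ E2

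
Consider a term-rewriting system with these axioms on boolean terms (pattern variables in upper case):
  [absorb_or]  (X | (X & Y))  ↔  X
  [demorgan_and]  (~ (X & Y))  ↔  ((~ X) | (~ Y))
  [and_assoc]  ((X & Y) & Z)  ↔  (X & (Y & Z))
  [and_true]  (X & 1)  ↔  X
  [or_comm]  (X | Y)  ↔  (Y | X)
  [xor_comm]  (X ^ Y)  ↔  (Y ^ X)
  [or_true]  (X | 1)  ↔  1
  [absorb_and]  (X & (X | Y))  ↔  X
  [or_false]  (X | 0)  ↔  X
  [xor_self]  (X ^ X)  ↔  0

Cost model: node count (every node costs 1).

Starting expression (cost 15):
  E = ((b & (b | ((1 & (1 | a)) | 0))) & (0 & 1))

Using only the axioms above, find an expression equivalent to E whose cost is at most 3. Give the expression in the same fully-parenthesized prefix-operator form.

(b & 0)   [cost 3]

step 1: absorb_and (→) rewrites (1 & (1 | a)) into 1, now ((b & (b | (1 | 0))) & (0 & 1))
step 2: or_false (→) rewrites (1 | 0) into 1, now ((b & (b | 1)) & (0 & 1))
step 3: and_true (→) rewrites (0 & 1) into 0, now ((b & (b | 1)) & 0)
step 4: absorb_and (→) rewrites (b & (b | 1)) into b, reaching cost 3 (bound 3)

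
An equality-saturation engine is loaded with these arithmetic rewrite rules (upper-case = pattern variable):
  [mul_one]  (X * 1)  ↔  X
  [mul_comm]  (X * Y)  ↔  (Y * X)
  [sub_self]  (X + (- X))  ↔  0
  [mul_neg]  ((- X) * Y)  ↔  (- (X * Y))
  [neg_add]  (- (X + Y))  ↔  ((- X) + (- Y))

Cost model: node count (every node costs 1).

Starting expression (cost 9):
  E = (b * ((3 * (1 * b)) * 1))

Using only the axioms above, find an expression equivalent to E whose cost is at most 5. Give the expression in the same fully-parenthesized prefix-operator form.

1. [mul_one →] ((3 * (1 * b)) * 1)  →  (3 * (1 * b));  E = (b * (3 * (1 * b)))
2. [mul_comm →] (1 * b)  →  (b * 1);  E = (b * (3 * (b * 1)))
3. [mul_one →] (b * 1)  →  b;  cost 5 ≤ 5, done

(b * (3 * b))   [cost 5]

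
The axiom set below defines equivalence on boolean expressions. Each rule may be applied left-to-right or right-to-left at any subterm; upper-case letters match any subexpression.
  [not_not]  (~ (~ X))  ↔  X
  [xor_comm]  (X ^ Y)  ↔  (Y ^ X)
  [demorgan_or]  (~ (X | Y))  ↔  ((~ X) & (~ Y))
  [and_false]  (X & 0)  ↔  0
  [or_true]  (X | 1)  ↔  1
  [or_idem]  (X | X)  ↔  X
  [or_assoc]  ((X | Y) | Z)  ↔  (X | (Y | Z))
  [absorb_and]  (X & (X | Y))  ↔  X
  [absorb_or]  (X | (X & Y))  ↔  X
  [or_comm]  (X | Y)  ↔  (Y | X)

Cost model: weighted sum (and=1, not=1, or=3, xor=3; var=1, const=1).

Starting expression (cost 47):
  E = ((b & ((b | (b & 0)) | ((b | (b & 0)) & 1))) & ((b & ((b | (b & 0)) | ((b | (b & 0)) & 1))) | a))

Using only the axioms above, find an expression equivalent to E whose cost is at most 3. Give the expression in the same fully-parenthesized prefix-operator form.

step 1: absorb_and (→) rewrites ((b & ((b | (b & 0)) | ((b | (b & 0)) & 1))) & ((b & ((b | (b & 0)) | ((b | (b & 0)) & 1))) | a)) into (b & ((b | (b & 0)) | ((b | (b & 0)) & 1)))
step 2: absorb_or (→) rewrites ((b | (b & 0)) | ((b | (b & 0)) & 1)) into (b | (b & 0)), now (b & (b | (b & 0)))
step 3: absorb_or (→) rewrites (b | (b & 0)) into b, reaching cost 3 (bound 3)

(b & b)   [cost 3]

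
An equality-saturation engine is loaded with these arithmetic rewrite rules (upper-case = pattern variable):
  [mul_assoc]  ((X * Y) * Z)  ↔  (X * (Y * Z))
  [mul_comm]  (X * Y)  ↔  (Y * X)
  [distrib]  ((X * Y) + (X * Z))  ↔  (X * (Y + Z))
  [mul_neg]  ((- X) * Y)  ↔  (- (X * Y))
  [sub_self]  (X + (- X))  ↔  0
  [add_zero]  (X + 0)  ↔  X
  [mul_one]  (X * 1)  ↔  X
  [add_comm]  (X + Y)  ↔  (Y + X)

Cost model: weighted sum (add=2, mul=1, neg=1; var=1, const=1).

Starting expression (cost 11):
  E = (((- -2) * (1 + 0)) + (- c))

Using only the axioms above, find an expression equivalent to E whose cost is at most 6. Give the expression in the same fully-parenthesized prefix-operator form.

((- -2) + (- c))   [cost 6]

step 1: add_zero (→) rewrites (1 + 0) into 1, now (((- -2) * 1) + (- c))
step 2: mul_neg (→) rewrites ((- -2) * 1) into (- (-2 * 1)), now ((- (-2 * 1)) + (- c))
step 3: mul_one (→) rewrites (-2 * 1) into -2, reaching cost 6 (bound 6)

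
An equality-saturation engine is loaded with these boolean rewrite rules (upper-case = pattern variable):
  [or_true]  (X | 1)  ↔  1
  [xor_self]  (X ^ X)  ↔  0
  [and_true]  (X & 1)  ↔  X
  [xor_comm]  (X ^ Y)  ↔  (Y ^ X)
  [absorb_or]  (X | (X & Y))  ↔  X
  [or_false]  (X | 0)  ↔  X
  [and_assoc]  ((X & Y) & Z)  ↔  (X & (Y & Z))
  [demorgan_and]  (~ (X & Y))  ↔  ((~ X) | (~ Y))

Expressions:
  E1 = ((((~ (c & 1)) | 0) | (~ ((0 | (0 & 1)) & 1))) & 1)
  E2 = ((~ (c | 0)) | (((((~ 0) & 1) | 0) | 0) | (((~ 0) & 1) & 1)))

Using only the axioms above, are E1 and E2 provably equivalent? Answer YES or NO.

1. [and_true →] (0 & 1)  →  0;  E1 = ((((~ (c & 1)) | 0) | (~ ((0 | 0) & 1))) & 1)
2. [or_false →] (0 | 0)  →  0;  E1 = ((((~ (c & 1)) | 0) | (~ (0 & 1))) & 1)
3. [or_false →] ((~ (c & 1)) | 0)  →  (~ (c & 1));  E1 = (((~ (c & 1)) | (~ (0 & 1))) & 1)
4. [and_true →] (0 & 1)  →  0;  E1 = (((~ (c & 1)) | (~ 0)) & 1)
5. [and_true →] (((~ (c & 1)) | (~ 0)) & 1)  →  ((~ (c & 1)) | (~ 0))
6. [and_true →] (c & 1)  →  c;  E1 = ((~ c) | (~ 0))
7. [absorb_or ←] (~ 0)  →  ((~ 0) | ((~ 0) & 1));  E1 = ((~ c) | ((~ 0) | ((~ 0) & 1)))
8. [and_true ←] (~ 0)  →  ((~ 0) & 1);  E1 = ((~ c) | ((~ 0) | (((~ 0) & 1) & 1)))
9. [or_false ←] (~ 0)  →  ((~ 0) | 0);  E1 = ((~ c) | (((~ 0) | 0) | (((~ 0) & 1) & 1)))
10. [or_false ←] c  →  (c | 0);  E1 = ((~ (c | 0)) | (((~ 0) | 0) | (((~ 0) & 1) & 1)))
11. [and_true ←] (~ 0)  →  ((~ 0) & 1);  E1 = ((~ (c | 0)) | ((((~ 0) & 1) | 0) | (((~ 0) & 1) & 1)))
12. [or_false ←] (((~ 0) & 1) | 0)  →  ((((~ 0) & 1) | 0) | 0);  this is E2

YES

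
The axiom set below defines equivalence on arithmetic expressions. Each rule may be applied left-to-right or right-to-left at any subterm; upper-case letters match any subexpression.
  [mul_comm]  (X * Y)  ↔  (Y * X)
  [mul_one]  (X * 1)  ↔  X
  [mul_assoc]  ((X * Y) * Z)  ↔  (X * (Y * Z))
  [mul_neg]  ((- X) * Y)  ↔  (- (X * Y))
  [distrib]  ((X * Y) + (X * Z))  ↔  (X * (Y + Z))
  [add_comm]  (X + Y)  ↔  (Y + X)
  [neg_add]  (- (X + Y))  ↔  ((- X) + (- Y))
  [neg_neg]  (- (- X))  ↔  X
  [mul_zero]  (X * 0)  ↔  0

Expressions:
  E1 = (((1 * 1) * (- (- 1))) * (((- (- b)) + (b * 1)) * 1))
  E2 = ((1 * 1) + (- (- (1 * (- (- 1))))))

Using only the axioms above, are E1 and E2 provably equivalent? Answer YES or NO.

NO

Every axiom is a valid identity, so a rewrite proof would force E1 and E2 to agree under every assignment.
At b=0: E1 = 0 but E2 = 2; they differ, so no derivation exists.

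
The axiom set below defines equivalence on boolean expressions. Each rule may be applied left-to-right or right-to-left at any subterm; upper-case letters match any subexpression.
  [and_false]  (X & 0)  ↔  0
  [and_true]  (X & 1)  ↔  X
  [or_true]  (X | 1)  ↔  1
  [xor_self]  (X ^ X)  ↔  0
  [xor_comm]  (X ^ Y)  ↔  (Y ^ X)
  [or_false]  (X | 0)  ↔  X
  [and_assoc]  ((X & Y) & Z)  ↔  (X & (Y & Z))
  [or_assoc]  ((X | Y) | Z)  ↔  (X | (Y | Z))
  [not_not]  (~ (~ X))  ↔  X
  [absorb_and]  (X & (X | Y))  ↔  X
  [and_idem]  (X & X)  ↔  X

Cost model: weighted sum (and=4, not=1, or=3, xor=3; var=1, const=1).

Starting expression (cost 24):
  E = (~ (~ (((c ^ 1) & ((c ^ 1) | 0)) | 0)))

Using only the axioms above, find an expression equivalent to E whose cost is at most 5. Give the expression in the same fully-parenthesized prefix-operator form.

(c ^ 1)   [cost 5]

1. [absorb_and →] ((c ^ 1) & ((c ^ 1) | 0))  →  (c ^ 1);  E = (~ (~ ((c ^ 1) | 0)))
2. [not_not →] (~ (~ ((c ^ 1) | 0)))  →  ((c ^ 1) | 0)
3. [or_false →] ((c ^ 1) | 0)  →  (c ^ 1);  cost 5 ≤ 5, done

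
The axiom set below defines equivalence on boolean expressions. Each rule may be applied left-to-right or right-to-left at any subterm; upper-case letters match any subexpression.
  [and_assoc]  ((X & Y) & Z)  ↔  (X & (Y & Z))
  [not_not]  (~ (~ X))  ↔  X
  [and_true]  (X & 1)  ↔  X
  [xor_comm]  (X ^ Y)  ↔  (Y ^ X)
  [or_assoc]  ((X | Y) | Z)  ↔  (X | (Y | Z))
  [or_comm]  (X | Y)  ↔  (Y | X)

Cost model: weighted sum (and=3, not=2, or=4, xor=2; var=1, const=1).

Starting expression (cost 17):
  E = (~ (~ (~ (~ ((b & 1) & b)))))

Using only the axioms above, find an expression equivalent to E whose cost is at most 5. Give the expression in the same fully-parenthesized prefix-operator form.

(b & b)   [cost 5]

step 1: not_not (→) rewrites (~ (~ (~ ((b & 1) & b)))) into (~ ((b & 1) & b)), now (~ (~ ((b & 1) & b)))
step 2: and_true (→) rewrites (b & 1) into b, now (~ (~ (b & b)))
step 3: not_not (→) rewrites (~ (~ (b & b))) into (b & b), reaching cost 5 (bound 5)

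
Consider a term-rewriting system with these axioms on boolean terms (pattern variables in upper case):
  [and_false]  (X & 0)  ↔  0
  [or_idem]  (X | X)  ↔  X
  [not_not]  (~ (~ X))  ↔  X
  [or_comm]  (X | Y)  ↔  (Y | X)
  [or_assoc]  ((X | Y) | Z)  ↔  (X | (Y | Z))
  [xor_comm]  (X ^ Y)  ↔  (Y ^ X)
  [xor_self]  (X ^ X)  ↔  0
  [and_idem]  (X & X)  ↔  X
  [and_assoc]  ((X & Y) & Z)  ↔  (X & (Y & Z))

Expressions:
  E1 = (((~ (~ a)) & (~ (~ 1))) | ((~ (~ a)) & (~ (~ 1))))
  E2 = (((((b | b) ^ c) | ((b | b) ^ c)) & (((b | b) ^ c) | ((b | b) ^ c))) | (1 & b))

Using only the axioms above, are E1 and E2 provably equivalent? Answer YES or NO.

All listed rules preserve value, hence provable equivalence implies equal values everywhere; look for a separating assignment.
a=0, b=0, c=1 gives E1 ↦ 0, E2 ↦ 1; values differ ⇒ not provably equivalent.

NO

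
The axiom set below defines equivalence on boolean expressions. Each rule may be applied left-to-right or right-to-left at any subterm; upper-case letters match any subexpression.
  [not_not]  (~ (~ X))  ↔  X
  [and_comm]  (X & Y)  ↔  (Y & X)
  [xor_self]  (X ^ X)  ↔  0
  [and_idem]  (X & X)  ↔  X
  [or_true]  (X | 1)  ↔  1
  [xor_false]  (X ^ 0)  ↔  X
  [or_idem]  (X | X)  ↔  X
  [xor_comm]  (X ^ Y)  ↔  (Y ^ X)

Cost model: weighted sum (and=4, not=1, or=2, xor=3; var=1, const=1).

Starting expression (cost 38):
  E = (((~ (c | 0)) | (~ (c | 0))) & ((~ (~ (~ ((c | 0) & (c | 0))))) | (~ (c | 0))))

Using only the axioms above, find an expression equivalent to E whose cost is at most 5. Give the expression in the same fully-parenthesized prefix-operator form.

(~ (c | 0))   [cost 5]

step 1: not_not (→) rewrites (~ (~ (~ ((c | 0) & (c | 0))))) into (~ ((c | 0) & (c | 0))), now (((~ (c | 0)) | (~ (c | 0))) & ((~ ((c | 0) & (c | 0))) | (~ (c | 0))))
step 2: and_idem (→) rewrites ((c | 0) & (c | 0)) into (c | 0), now (((~ (c | 0)) | (~ (c | 0))) & ((~ (c | 0)) | (~ (c | 0))))
step 3: and_idem (→) rewrites (((~ (c | 0)) | (~ (c | 0))) & ((~ (c | 0)) | (~ (c | 0)))) into ((~ (c | 0)) | (~ (c | 0)))
step 4: or_idem (→) rewrites ((~ (c | 0)) | (~ (c | 0))) into (~ (c | 0)), reaching cost 5 (bound 5)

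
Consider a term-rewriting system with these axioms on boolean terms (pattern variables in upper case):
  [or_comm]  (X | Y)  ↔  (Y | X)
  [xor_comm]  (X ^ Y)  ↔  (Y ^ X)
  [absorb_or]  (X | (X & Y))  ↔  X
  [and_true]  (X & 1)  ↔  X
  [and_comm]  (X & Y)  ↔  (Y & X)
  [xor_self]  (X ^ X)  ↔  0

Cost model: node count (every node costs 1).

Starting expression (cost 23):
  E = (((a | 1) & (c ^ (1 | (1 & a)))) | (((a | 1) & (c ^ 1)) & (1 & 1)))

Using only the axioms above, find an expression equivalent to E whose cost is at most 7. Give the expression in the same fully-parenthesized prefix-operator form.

((a | 1) & (c ^ 1))   [cost 7]

(1) (1 | (1 & a))  =[absorb_or →]=  1    ⊢ (((a | 1) & (c ^ 1)) | (((a | 1) & (c ^ 1)) & (1 & 1)))
(2) (1 & 1)  =[and_true →]=  1    ⊢ (((a | 1) & (c ^ 1)) | (((a | 1) & (c ^ 1)) & 1))
(3) (((a | 1) & (c ^ 1)) | (((a | 1) & (c ^ 1)) & 1))  =[absorb_or →]=  ((a | 1) & (c ^ 1))    ⊢ cost 7, within 7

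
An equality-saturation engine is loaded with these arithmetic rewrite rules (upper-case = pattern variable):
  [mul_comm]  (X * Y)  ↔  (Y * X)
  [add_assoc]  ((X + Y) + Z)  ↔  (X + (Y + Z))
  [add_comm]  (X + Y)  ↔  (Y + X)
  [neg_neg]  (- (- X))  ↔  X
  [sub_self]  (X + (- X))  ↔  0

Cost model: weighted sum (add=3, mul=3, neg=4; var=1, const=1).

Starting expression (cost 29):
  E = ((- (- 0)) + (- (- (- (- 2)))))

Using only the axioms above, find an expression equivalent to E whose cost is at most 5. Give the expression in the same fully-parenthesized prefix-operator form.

(1) (- (- 2))  =[neg_neg →]=  2    ⊢ ((- (- 0)) + (- (- 2)))
(2) (- (- 0))  =[neg_neg →]=  0    ⊢ (0 + (- (- 2)))
(3) (0 + (- (- 2)))  =[add_comm →]=  ((- (- 2)) + 0)
(4) (- (- 2))  =[neg_neg →]=  2    ⊢ cost 5, within 5

(2 + 0)   [cost 5]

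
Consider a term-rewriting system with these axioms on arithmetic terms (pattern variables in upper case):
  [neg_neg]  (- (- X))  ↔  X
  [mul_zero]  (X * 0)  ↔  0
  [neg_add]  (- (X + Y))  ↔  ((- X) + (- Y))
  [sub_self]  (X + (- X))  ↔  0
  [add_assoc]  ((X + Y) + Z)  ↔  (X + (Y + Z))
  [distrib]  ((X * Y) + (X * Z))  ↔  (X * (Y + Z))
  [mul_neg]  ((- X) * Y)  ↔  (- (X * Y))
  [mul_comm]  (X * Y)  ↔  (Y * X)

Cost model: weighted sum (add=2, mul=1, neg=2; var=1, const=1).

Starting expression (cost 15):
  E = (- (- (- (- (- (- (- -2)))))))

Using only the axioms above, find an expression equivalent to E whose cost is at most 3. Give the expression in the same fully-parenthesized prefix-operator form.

1. [neg_neg →] (- (- (- (- -2))))  →  (- (- -2));  E = (- (- (- (- (- -2)))))
2. [neg_neg →] (- (- -2))  →  -2;  E = (- (- (- -2)))
3. [neg_neg →] (- (- -2))  →  -2;  cost 3 ≤ 3, done

(- -2)   [cost 3]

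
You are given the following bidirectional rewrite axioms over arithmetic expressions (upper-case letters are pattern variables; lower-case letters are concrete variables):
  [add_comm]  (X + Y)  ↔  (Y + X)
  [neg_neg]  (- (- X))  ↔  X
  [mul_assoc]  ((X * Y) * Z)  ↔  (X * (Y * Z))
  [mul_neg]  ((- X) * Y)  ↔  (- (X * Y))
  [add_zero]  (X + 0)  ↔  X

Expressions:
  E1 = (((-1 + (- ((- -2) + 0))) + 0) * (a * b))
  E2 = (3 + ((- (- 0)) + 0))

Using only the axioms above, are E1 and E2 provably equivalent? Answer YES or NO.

NO

All listed rules preserve value, hence provable equivalence implies equal values everywhere; look for a separating assignment.
a=0, b=0 gives E1 ↦ 0, E2 ↦ 3; values differ ⇒ not provably equivalent.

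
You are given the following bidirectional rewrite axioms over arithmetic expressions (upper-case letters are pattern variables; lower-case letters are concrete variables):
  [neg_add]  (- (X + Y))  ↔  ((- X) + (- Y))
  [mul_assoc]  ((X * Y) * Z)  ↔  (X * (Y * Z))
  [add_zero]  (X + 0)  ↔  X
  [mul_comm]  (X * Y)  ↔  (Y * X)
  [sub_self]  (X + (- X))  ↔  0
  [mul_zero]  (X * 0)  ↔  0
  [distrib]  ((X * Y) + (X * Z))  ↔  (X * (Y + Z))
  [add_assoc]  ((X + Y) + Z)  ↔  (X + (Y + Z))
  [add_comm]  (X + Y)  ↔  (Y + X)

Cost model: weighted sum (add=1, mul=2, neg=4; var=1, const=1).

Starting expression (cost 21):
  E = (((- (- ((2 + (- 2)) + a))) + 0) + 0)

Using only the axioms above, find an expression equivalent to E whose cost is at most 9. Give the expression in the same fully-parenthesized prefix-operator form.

(- (- a))   [cost 9]

step 1: sub_self (→) rewrites (2 + (- 2)) into 0, now (((- (- (0 + a))) + 0) + 0)
step 2: add_comm (→) rewrites (0 + a) into (a + 0), now (((- (- (a + 0))) + 0) + 0)
step 3: add_zero (→) rewrites ((- (- (a + 0))) + 0) into (- (- (a + 0))), now ((- (- (a + 0))) + 0)
step 4: add_zero (→) rewrites ((- (- (a + 0))) + 0) into (- (- (a + 0)))
step 5: add_zero (→) rewrites (a + 0) into a, reaching cost 9 (bound 9)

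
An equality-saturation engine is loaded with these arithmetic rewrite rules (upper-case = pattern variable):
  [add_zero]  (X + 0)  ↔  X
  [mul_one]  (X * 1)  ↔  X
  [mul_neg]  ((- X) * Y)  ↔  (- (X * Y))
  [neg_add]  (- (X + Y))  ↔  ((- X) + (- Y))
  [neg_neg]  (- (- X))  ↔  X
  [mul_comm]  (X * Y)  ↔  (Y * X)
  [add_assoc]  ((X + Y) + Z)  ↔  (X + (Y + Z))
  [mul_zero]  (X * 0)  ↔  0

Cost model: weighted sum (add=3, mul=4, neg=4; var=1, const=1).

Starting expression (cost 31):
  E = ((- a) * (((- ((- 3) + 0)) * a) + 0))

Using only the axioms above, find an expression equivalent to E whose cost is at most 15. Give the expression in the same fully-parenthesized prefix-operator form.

(1) ((- 3) + 0)  =[add_zero →]=  (- 3)    ⊢ ((- a) * (((- (- 3)) * a) + 0))
(2) (- (- 3))  =[neg_neg →]=  3    ⊢ ((- a) * ((3 * a) + 0))
(3) ((3 * a) + 0)  =[add_zero →]=  (3 * a)    ⊢ cost 15, within 15

((- a) * (3 * a))   [cost 15]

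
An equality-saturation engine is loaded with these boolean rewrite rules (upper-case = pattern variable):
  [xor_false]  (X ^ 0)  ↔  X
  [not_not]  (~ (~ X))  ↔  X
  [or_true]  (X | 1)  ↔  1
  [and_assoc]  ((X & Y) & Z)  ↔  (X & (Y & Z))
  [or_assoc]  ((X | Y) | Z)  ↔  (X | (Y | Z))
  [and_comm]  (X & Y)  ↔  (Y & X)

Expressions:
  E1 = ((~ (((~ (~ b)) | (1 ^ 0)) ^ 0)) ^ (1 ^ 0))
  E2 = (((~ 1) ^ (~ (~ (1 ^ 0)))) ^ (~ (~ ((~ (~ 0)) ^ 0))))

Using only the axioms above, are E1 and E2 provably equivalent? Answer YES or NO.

YES

step 1: xor_false (→) rewrites (((~ (~ b)) | (1 ^ 0)) ^ 0) into ((~ (~ b)) | (1 ^ 0)), now ((~ ((~ (~ b)) | (1 ^ 0))) ^ (1 ^ 0))
step 2: xor_false (→) rewrites (1 ^ 0) into 1, now ((~ ((~ (~ b)) | 1)) ^ (1 ^ 0))
step 3: not_not (→) rewrites (~ (~ b)) into b, now ((~ (b | 1)) ^ (1 ^ 0))
step 4: or_true (→) rewrites (b | 1) into 1, now ((~ 1) ^ (1 ^ 0))
step 5: xor_false (←) rewrites ((~ 1) ^ (1 ^ 0)) into (((~ 1) ^ (1 ^ 0)) ^ 0)
step 6: not_not (←) rewrites 0 into (~ (~ 0)), now (((~ 1) ^ (1 ^ 0)) ^ (~ (~ 0)))
step 7: not_not (←) rewrites (1 ^ 0) into (~ (~ (1 ^ 0))), now (((~ 1) ^ (~ (~ (1 ^ 0)))) ^ (~ (~ 0)))
step 8: not_not (←) rewrites 0 into (~ (~ 0)), now (((~ 1) ^ (~ (~ (1 ^ 0)))) ^ (~ (~ (~ (~ 0)))))
step 9: xor_false (←) rewrites (~ (~ 0)) into ((~ (~ 0)) ^ 0), which is E2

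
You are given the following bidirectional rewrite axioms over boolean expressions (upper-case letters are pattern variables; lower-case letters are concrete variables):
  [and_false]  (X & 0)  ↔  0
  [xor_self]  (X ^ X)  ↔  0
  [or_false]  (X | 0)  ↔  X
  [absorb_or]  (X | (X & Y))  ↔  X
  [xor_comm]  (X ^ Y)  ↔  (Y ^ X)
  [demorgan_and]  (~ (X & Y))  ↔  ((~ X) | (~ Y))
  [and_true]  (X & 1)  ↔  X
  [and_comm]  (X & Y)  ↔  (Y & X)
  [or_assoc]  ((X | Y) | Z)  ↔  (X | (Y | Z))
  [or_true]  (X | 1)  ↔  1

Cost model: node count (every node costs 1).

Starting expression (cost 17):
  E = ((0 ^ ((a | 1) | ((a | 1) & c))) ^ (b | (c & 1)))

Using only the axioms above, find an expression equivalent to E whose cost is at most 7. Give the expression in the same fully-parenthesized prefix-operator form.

(1) (c & 1)  =[and_true →]=  c    ⊢ ((0 ^ ((a | 1) | ((a | 1) & c))) ^ (b | c))
(2) ((a | 1) | ((a | 1) & c))  =[absorb_or →]=  (a | 1)    ⊢ ((0 ^ (a | 1)) ^ (b | c))
(3) (a | 1)  =[or_true →]=  1    ⊢ cost 7, within 7

((0 ^ 1) ^ (b | c))   [cost 7]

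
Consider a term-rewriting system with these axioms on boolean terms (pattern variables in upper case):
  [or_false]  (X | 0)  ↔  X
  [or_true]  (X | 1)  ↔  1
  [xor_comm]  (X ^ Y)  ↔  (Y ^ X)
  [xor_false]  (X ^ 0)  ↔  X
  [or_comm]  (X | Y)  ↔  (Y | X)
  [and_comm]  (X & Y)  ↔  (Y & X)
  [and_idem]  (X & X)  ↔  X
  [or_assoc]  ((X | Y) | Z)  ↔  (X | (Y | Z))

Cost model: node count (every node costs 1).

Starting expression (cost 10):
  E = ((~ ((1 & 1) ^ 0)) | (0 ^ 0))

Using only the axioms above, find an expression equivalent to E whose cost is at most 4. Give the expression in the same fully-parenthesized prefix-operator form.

(~ (1 ^ 0))   [cost 4]

(1) (1 & 1)  =[and_idem →]=  1    ⊢ ((~ (1 ^ 0)) | (0 ^ 0))
(2) (0 ^ 0)  =[xor_false →]=  0    ⊢ ((~ (1 ^ 0)) | 0)
(3) ((~ (1 ^ 0)) | 0)  =[or_false →]=  (~ (1 ^ 0))    ⊢ cost 4, within 4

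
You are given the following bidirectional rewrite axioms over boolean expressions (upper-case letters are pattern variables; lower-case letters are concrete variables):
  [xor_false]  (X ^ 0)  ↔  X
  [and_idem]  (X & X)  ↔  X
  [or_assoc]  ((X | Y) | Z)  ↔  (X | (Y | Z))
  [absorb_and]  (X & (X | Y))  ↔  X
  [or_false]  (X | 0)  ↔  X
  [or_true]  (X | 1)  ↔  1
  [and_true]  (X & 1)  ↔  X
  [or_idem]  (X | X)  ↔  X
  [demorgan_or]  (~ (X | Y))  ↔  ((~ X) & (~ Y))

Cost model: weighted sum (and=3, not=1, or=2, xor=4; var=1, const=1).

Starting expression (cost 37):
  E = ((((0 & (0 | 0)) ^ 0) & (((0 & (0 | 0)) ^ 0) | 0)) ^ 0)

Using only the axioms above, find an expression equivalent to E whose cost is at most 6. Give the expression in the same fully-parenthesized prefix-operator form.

(0 ^ 0)   [cost 6]

step 1: absorb_and (→) rewrites (((0 & (0 | 0)) ^ 0) & (((0 & (0 | 0)) ^ 0) | 0)) into ((0 & (0 | 0)) ^ 0), now (((0 & (0 | 0)) ^ 0) ^ 0)
step 2: xor_false (→) rewrites ((0 & (0 | 0)) ^ 0) into (0 & (0 | 0)), now ((0 & (0 | 0)) ^ 0)
step 3: absorb_and (→) rewrites (0 & (0 | 0)) into 0, reaching cost 6 (bound 6)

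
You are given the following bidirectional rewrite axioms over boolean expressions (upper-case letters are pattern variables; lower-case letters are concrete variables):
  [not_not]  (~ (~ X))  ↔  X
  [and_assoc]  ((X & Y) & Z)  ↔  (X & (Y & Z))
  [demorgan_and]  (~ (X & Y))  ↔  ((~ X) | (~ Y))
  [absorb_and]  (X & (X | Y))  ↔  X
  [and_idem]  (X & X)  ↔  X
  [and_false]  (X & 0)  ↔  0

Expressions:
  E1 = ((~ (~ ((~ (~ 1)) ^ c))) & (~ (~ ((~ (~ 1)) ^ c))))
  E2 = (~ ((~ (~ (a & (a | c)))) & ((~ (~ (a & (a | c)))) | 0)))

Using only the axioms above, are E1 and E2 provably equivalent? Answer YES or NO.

NO

The axioms are sound identities: if E1 ↔* E2 then E1 and E2 evaluate identically under any assignment.
Under a=0, c=1: E1 evaluates to 0, E2 to 1. Distinct ⇒ no rewrite sequence connects them.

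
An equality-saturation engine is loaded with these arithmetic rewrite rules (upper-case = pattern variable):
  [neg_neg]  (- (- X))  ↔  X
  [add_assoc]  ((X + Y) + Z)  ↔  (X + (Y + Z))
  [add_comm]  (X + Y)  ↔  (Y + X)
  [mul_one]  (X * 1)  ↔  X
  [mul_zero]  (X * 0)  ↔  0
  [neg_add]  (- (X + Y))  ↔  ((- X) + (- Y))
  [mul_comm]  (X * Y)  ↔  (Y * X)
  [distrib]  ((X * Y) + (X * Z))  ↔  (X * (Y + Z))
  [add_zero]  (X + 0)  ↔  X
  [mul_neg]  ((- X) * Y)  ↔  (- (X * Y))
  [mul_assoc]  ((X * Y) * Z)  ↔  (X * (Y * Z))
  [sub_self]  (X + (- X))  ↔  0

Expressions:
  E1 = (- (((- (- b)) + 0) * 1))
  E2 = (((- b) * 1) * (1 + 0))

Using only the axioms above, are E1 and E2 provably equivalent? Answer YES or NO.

(1) ((- (- b)) + 0)  =[add_zero →]=  (- (- b))    ⊢ (- ((- (- b)) * 1))
(2) ((- (- b)) * 1)  =[mul_one →]=  (- (- b))    ⊢ (- (- (- b)))
(3) (- (- (- b)))  =[neg_neg →]=  (- b)
(4) (- b)  =[mul_one ←]=  ((- b) * 1)
(5) (- b)  =[mul_one ←]=  ((- b) * 1)    ⊢ (((- b) * 1) * 1)
(6) 1  =[add_zero ←]=  (1 + 0)    ⊢ E2

YES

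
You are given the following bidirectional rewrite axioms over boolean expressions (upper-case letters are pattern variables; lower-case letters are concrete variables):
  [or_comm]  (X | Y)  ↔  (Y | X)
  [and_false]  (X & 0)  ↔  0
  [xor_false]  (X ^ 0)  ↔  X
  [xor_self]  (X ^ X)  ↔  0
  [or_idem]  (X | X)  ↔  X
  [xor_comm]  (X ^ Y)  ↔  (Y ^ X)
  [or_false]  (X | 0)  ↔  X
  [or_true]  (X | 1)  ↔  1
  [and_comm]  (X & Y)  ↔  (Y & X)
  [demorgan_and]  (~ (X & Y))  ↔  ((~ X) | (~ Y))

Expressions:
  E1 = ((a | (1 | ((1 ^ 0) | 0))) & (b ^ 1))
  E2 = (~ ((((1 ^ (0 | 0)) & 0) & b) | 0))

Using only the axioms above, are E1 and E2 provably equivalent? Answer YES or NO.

NO

All listed rules preserve value, hence provable equivalence implies equal values everywhere; look for a separating assignment.
a=0, b=1 gives E1 ↦ 0, E2 ↦ 1; values differ ⇒ not provably equivalent.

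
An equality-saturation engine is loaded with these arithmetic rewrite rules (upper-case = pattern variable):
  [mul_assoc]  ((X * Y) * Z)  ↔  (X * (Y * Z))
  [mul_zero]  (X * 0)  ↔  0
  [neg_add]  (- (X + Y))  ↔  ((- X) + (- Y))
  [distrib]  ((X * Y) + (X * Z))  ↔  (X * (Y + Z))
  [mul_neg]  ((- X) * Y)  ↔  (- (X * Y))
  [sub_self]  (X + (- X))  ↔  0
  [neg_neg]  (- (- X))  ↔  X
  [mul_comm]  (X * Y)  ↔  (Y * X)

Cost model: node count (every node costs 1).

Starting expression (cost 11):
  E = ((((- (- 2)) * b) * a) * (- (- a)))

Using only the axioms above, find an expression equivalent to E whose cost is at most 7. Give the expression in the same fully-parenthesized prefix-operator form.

((2 * b) * (a * a))   [cost 7]

1. [neg_neg →] (- (- a))  →  a;  E = ((((- (- 2)) * b) * a) * a)
2. [mul_assoc →] ((((- (- 2)) * b) * a) * a)  →  (((- (- 2)) * b) * (a * a))
3. [neg_neg →] (- (- 2))  →  2;  cost 7 ≤ 7, done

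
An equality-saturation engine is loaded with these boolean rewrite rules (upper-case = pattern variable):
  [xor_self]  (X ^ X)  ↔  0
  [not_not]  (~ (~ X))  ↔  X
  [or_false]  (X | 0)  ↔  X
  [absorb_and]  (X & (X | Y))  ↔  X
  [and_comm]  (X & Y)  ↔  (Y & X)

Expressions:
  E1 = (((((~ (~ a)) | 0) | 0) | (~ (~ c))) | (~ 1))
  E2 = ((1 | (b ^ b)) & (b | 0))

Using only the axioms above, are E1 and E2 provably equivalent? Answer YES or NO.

All listed rules preserve value, hence provable equivalence implies equal values everywhere; look for a separating assignment.
a=0, b=0, c=1 gives E1 ↦ 1, E2 ↦ 0; values differ ⇒ not provably equivalent.

NO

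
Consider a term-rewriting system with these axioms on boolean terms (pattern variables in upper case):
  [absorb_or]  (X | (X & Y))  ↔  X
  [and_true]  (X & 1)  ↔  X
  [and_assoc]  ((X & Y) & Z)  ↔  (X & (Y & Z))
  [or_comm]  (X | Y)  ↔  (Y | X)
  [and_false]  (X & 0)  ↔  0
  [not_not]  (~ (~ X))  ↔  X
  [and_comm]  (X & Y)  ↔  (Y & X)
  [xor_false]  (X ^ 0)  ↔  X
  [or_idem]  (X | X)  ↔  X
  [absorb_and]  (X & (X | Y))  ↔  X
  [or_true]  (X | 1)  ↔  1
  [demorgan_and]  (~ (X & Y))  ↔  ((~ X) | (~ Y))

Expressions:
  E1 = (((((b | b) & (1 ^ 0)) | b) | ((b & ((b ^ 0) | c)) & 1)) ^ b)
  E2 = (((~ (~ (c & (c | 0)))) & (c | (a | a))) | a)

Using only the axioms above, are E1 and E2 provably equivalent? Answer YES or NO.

All listed rules preserve value, hence provable equivalence implies equal values everywhere; look for a separating assignment.
a=0, b=0, c=1 gives E1 ↦ 0, E2 ↦ 1; values differ ⇒ not provably equivalent.

NO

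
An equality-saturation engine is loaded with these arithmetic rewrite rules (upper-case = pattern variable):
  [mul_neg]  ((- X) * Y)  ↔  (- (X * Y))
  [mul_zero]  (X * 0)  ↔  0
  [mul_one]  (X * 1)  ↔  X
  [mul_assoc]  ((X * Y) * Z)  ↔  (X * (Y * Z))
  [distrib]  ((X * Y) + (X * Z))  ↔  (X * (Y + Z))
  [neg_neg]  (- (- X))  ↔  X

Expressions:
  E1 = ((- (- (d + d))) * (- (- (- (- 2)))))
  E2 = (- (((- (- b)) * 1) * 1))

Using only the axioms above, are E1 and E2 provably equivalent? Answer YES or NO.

NO

Every axiom is a valid identity, so a rewrite proof would force E1 and E2 to agree under every assignment.
At b=0, d=1: E1 = 4 but E2 = 0; they differ, so no derivation exists.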